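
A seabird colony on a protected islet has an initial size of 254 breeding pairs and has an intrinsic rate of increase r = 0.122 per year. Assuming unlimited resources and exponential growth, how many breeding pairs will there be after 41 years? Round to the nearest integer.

37772 breeding pairs

N(t) = N₀·e^(rt) = 254 × e^(0.122×41) = 254 × e^5.002.
e^5.002 ≈ 148.71, so N ≈ 254 × 148.71 = 37772.4.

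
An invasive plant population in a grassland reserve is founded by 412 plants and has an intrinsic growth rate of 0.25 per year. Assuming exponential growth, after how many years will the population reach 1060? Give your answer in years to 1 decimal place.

Set N₀·e^(rt) = 1060: e^(0.25·t) = 1060/412 = 2.5728.
0.25·t = ln(2.5728) = 0.945, so t = 0.945/0.25 = 3.78.

3.8 years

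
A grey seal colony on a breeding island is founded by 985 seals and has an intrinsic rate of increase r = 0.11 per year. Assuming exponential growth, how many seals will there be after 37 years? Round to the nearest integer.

N(t) = N₀·e^(rt) = 985 × e^(0.11×37) = 985 × e^4.07.
e^4.07 ≈ 58.557, so N ≈ 985 × 58.557 = 57678.6.

57679 seals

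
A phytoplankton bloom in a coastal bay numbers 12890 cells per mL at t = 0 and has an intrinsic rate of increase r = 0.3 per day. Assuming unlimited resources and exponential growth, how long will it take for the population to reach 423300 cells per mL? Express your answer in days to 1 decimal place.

11.6 days

Set N₀·e^(rt) = 423300: e^(0.3·t) = 423300/12890 = 32.839.
0.3·t = ln(32.839) = 3.4916, so t = 3.4916/0.3 = 11.639.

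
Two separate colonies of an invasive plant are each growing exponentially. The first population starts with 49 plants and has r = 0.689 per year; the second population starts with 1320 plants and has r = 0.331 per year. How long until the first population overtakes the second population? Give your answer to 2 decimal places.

Set 49·e^(0.689t) = 1320·e^(0.331t).
e^((0.689 − 0.331)t) = 1320/49 → e^(0.358·t) = 26.939.
0.358·t = ln(26.939) = 3.2936, so t = 3.2936/0.358 = 9.1999.

9.20 years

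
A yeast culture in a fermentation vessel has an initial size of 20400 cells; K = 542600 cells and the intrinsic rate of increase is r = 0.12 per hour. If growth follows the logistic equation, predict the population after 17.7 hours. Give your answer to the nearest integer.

133635 cells

A = (K − N₀)/N₀ = (542600 − 20400)/20400 = 25.598.
N(t) = K/(1 + A·e^(−rt)) = 542600/(1 + 25.598×e^(−0.12×17.7)).
e^(−2.124) = 0.11955; denominator = 1 + 25.598×0.11955 = 4.0603.
N = 542600/4.0603 = 133635.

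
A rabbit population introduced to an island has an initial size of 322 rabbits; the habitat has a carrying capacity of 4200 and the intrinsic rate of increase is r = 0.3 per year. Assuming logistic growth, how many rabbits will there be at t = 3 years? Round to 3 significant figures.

A = (K − N₀)/N₀ = (4200 − 322)/322 = 12.043.
N(t) = K/(1 + A·e^(−rt)) = 4200/(1 + 12.043×e^(−0.3×3)).
e^(−0.9) = 0.40657; denominator = 1 + 12.043×0.40657 = 5.8965.
N = 4200/5.8965 = 712.285.

712 rabbits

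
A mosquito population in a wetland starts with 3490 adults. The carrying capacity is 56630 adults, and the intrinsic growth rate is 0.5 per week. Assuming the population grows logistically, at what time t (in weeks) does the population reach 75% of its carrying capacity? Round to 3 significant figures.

A = (K − N₀)/N₀ = (56630 − 3490)/3490 = 15.226.
Solve 56630/(1 + 15.226·e^(−0.5t)) = 42472.5: 1 + 15.226·e^(−0.5t) = 1.3333, so e^(−0.5t) = 0.0218919.
−0.5·t = ln(0.0218919) = -3.8216, so t = 3.8216/0.5 = 7.6433.

7.64 weeks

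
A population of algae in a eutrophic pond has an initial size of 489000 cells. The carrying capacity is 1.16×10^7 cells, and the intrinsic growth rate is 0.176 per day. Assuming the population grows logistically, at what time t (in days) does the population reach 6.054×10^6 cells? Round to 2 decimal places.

A = (K − N₀)/N₀ = (1.16×10^7 − 489000)/489000 = 22.722.
Solve 1.16×10^7/(1 + 22.722·e^(−0.176t)) = 6.054×10^6: 1 + 22.722·e^(−0.176t) = 1.9161, so e^(−0.176t) = 0.0403175.
−0.176·t = ln(0.0403175) = -3.211, so t = 3.211/0.176 = 18.244.

18.24 days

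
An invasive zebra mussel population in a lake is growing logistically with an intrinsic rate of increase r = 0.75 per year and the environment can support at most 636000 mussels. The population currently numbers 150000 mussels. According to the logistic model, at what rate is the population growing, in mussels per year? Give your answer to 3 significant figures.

dN/dt = rN(1 − N/K) = 0.75 × 150000 × (1 − 150000/636000).
1 − 150000/636000 = 0.76415; dN/dt = 0.75 × 150000 × 0.76415 = 85967.

86000 mussels per year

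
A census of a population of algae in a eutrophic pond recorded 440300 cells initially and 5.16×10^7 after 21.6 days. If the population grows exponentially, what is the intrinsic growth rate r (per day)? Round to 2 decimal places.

0.22 per day

From N(t) = N₀·e^(rt): e^(r·21.6) = 5.16×10^7/440300 = 117.19.
r·21.6 = ln(117.19) = 4.7638, so r = 4.7638/21.6 = 0.22055.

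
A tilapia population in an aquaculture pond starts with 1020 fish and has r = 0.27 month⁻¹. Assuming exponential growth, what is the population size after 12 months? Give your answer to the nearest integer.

26044 fish

N(t) = N₀·e^(rt) = 1020 × e^(0.27×12) = 1020 × e^3.24.
e^3.24 ≈ 25.534, so N ≈ 1020 × 25.534 = 26044.4.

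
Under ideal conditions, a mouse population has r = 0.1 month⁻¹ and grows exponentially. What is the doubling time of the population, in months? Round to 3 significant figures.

Doubling time t_d = ln(2)/r = 0.6931/0.1 = 6.9315.

6.93 months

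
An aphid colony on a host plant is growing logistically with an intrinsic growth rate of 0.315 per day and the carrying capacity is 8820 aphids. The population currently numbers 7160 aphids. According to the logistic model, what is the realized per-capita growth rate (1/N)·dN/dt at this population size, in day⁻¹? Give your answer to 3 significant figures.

(1/N)·dN/dt = r(1 − N/K) = 0.315 × (1 − 7160/8820).
= 0.315 × 0.18821 = 0.059286.

0.0593 per day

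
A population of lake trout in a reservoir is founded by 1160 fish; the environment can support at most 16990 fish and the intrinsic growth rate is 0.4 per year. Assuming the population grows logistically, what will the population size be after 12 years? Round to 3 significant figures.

A = (K − N₀)/N₀ = (16990 − 1160)/1160 = 13.647.
N(t) = K/(1 + A·e^(−rt)) = 16990/(1 + 13.647×e^(−0.4×12)).
e^(−4.8) = 0.0082297; denominator = 1 + 13.647×0.0082297 = 1.1123.
N = 16990/1.1123 = 15274.6.

15300 fish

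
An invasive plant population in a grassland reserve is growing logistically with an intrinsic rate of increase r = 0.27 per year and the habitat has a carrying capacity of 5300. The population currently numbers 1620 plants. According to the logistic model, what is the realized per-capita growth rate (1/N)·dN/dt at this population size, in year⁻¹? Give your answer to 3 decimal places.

0.187 per year

(1/N)·dN/dt = r(1 − N/K) = 0.27 × (1 − 1620/5300).
= 0.27 × 0.69434 = 0.18747.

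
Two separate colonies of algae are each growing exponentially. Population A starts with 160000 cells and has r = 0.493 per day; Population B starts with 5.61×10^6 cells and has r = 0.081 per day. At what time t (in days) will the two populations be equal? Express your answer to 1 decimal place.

8.6 days

Set 160000·e^(0.493t) = 5.61×10^6·e^(0.081t).
e^((0.493 − 0.081)t) = 5.61×10^6/160000 → e^(0.412·t) = 35.062.
0.412·t = ln(35.062) = 3.5571, so t = 3.5571/0.412 = 8.6338.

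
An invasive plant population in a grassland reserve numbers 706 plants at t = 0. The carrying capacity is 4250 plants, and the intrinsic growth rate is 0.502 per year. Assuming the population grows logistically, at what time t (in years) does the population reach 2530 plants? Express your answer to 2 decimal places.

A = (K − N₀)/N₀ = (4250 − 706)/706 = 5.0198.
Solve 4250/(1 + 5.0198·e^(−0.502t)) = 2530: 1 + 5.0198·e^(−0.502t) = 1.6798, so e^(−0.502t) = 0.135431.
−0.502·t = ln(0.135431) = -1.9993, so t = 1.9993/0.502 = 3.9827.

3.98 years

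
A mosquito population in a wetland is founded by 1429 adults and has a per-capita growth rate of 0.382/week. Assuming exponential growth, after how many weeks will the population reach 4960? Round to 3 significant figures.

Set N₀·e^(rt) = 4960: e^(0.382·t) = 4960/1429 = 3.471.
0.382·t = ln(3.471) = 1.2444, so t = 1.2444/0.382 = 3.2577.

3.26 weeks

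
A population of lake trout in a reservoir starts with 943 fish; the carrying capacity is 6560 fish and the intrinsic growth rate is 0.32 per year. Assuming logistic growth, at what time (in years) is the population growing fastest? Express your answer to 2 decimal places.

5.58 years

Logistic growth is fastest at N = K/2 = 3280.
A = (K − N₀)/N₀ = 5.9565. Set K/(1 + A·e^(−rt)) = K/2 → A·e^(−rt) = 1.
e^(−0.32t) = 1/5.9565 = 0.167883, so t = ln(5.9565)/0.32 = 1.7845/0.32 = 5.5765.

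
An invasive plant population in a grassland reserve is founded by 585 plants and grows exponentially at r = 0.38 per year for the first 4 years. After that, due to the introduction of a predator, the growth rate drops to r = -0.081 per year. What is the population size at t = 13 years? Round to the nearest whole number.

1290 plants

Phase 1: N(4) = 585·e^(0.38×4) = 585·e^1.52 = 2674.75.
Phase 2 runs for 13 − 4 = 9 years at r = -0.081.
N(13) = 2674.75·e^(-0.081×9) = 2674.75·e^-0.729 = 1290.28.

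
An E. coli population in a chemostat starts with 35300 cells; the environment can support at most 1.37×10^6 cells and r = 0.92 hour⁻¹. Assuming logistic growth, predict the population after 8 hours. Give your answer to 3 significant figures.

A = (K − N₀)/N₀ = (1.37×10^6 − 35300)/35300 = 37.81.
N(t) = K/(1 + A·e^(−rt)) = 1.37×10^6/(1 + 37.81×e^(−0.92×8)).
e^(−7.36) = 0.0006362; denominator = 1 + 37.81×0.0006362 = 1.0241.
N = 1.37×10^6/1.0241 = 1.337819×10^6.

1340000 cells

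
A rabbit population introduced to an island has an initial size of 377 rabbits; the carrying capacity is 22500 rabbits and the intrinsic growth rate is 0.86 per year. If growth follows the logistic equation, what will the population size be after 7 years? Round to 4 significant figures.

A = (K − N₀)/N₀ = (22500 − 377)/377 = 58.682.
N(t) = K/(1 + A·e^(−rt)) = 22500/(1 + 58.682×e^(−0.86×7)).
e^(−6.02) = 0.0024297; denominator = 1 + 58.682×0.0024297 = 1.1426.
N = 22500/1.1426 = 19692.3.

19690 rabbits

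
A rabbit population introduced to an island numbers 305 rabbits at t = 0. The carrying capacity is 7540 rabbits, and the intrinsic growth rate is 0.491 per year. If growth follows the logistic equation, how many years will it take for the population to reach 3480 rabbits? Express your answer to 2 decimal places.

A = (K − N₀)/N₀ = (7540 − 305)/305 = 23.721.
Solve 7540/(1 + 23.721·e^(−0.491t)) = 3480: 1 + 23.721·e^(−0.491t) = 2.1667, so e^(−0.491t) = 0.0491822.
−0.491·t = ln(0.0491822) = -3.0122, so t = 3.0122/0.491 = 6.1349.

6.13 years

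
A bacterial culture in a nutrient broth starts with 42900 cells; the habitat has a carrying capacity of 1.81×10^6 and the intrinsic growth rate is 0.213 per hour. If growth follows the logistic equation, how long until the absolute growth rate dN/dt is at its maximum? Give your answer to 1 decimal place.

Logistic growth is fastest at N = K/2 = 905000.
A = (K − N₀)/N₀ = 41.191. Set K/(1 + A·e^(−rt)) = K/2 → A·e^(−rt) = 1.
e^(−0.213t) = 1/41.191 = 0.0242771, so t = ln(41.191)/0.213 = 3.7182/0.213 = 17.456.

17.5 hours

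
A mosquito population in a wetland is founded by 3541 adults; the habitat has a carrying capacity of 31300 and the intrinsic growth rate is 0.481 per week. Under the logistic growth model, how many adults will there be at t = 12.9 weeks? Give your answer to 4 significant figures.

A = (K − N₀)/N₀ = (31300 − 3541)/3541 = 7.8393.
N(t) = K/(1 + A·e^(−rt)) = 31300/(1 + 7.8393×e^(−0.481×12.9)).
e^(−6.205) = 0.0020195; denominator = 1 + 7.8393×0.0020195 = 1.0158.
N = 31300/1.0158 = 30812.2.

30810 adults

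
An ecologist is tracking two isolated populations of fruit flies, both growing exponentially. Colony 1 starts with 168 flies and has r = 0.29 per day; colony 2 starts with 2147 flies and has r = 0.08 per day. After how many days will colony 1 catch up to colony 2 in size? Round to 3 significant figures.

Set 168·e^(0.29t) = 2147·e^(0.08t).
e^((0.29 − 0.08)t) = 2147/168 → e^(0.21·t) = 12.78.
0.21·t = ln(12.78) = 2.5479, so t = 2.5479/0.21 = 12.133.

12.1 days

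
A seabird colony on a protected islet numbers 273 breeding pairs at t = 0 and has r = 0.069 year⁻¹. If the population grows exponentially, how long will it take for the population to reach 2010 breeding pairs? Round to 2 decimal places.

28.93 years

Set N₀·e^(rt) = 2010: e^(0.069·t) = 2010/273 = 7.3626.
0.069·t = ln(7.3626) = 1.9964, so t = 1.9964/0.069 = 28.934.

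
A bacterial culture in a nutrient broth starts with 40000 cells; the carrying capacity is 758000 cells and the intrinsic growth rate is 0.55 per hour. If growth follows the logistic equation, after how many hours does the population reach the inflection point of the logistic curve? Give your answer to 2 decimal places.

5.25 hours

Logistic growth is fastest at N = K/2 = 379000.
A = (K − N₀)/N₀ = 17.95. Set K/(1 + A·e^(−rt)) = K/2 → A·e^(−rt) = 1.
e^(−0.55t) = 1/17.95 = 0.0557103, so t = ln(17.95)/0.55 = 2.8876/0.55 = 5.2502.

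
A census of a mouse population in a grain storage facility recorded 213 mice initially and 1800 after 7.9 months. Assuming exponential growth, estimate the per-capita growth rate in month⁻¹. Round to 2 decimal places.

From N(t) = N₀·e^(rt): e^(r·7.9) = 1800/213 = 8.4507.
r·7.9 = ln(8.4507) = 2.1342, so r = 2.1342/7.9 = 0.27016.

0.27 per month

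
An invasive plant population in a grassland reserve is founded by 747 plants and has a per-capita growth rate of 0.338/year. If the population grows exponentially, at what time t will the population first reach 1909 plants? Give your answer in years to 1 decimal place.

Set N₀·e^(rt) = 1909: e^(0.338·t) = 1909/747 = 2.5556.
0.338·t = ln(2.5556) = 0.93827, so t = 0.93827/0.338 = 2.7759.

2.8 years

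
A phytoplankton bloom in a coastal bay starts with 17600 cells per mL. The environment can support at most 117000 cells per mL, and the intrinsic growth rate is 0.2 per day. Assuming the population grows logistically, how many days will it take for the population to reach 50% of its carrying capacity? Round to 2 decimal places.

A = (K − N₀)/N₀ = (117000 − 17600)/17600 = 5.6477.
Solve 117000/(1 + 5.6477·e^(−0.2t)) = 58500: 1 + 5.6477·e^(−0.2t) = 2, so e^(−0.2t) = 0.177062.
−0.2·t = ln(0.177062) = -1.7313, so t = 1.7313/0.2 = 8.6563.

8.66 days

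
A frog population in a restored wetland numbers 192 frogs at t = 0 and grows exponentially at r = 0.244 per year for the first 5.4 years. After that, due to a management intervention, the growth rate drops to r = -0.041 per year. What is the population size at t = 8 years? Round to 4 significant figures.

Phase 1: N(5.4) = 192·e^(0.244×5.4) = 192·e^1.318 = 717.014.
Phase 2 runs for 8 − 5.4 = 2.6 years at r = -0.041.
N(8) = 717.014·e^(-0.041×2.6) = 717.014·e^-0.1066 = 644.513.

644.5 frogs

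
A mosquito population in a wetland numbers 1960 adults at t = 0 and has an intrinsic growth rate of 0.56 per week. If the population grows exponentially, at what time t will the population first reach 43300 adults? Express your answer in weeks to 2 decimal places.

Set N₀·e^(rt) = 43300: e^(0.56·t) = 43300/1960 = 22.092.
0.56·t = ln(22.092) = 3.0952, so t = 3.0952/0.56 = 5.5272.

5.53 weeks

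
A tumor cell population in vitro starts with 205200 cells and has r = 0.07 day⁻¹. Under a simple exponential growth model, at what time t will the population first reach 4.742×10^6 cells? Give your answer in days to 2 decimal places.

Set N₀·e^(rt) = 4.742×10^6: e^(0.07·t) = 4.742×10^6/205200 = 23.109.
0.07·t = ln(23.109) = 3.1402, so t = 3.1402/0.07 = 44.86.

44.86 days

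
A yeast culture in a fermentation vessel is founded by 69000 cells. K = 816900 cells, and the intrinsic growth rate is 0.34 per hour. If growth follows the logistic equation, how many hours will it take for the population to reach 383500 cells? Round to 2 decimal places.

A = (K − N₀)/N₀ = (816900 − 69000)/69000 = 10.839.
Solve 816900/(1 + 10.839·e^(−0.34t)) = 383500: 1 + 10.839·e^(−0.34t) = 2.1301, so e^(−0.34t) = 0.104263.
−0.34·t = ln(0.104263) = -2.2608, so t = 2.2608/0.34 = 6.6495.

6.65 hours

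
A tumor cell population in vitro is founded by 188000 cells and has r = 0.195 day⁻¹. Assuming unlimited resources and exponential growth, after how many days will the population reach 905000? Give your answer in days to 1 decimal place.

Set N₀·e^(rt) = 905000: e^(0.195·t) = 905000/188000 = 4.8138.
0.195·t = ln(4.8138) = 1.5715, so t = 1.5715/0.195 = 8.0589.

8.1 days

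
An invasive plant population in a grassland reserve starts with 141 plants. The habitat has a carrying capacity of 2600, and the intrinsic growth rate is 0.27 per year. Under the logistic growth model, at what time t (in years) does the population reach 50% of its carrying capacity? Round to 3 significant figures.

10.6 years

A = (K − N₀)/N₀ = (2600 − 141)/141 = 17.44.
Solve 2600/(1 + 17.44·e^(−0.27t)) = 1300: 1 + 17.44·e^(−0.27t) = 2, so e^(−0.27t) = 0.0573404.
−0.27·t = ln(0.0573404) = -2.8588, so t = 2.8588/0.27 = 10.588.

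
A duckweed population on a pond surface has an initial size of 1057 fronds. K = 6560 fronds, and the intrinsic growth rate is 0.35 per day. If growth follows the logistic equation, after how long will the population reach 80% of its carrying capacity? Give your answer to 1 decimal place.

8.7 days

A = (K − N₀)/N₀ = (6560 − 1057)/1057 = 5.2062.
Solve 6560/(1 + 5.2062·e^(−0.35t)) = 5248: 1 + 5.2062·e^(−0.35t) = 1.25, so e^(−0.35t) = 0.0480193.
−0.35·t = ln(0.0480193) = -3.0362, so t = 3.0362/0.35 = 8.6747.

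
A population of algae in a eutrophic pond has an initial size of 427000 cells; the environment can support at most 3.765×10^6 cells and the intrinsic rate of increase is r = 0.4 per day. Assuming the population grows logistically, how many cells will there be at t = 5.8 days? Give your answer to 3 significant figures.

A = (K − N₀)/N₀ = (3.765×10^6 − 427000)/427000 = 7.8173.
N(t) = K/(1 + A·e^(−rt)) = 3.765×10^6/(1 + 7.8173×e^(−0.4×5.8)).
e^(−2.32) = 0.098274; denominator = 1 + 7.8173×0.098274 = 1.7682.
N = 3.765×10^6/1.7682 = 2.129239×10^6.

2130000 cells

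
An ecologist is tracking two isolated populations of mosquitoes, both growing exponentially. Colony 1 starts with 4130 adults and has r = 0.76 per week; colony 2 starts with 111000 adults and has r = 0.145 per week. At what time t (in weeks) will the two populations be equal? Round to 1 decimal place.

Set 4130·e^(0.76t) = 111000·e^(0.145t).
e^((0.76 − 0.145)t) = 111000/4130 → e^(0.615·t) = 26.877.
0.615·t = ln(26.877) = 3.2913, so t = 3.2913/0.615 = 5.3516.

5.4 weeks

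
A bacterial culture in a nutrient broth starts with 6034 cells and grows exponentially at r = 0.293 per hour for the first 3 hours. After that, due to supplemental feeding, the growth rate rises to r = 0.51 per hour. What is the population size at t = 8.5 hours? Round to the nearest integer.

Phase 1: N(3) = 6034·e^(0.293×3) = 6034·e^0.879 = 14532.8.
Phase 2 runs for 8.5 − 3 = 5.5 hours at r = 0.51.
N(8.5) = 14532.8·e^(0.51×5.5) = 14532.8·e^2.805 = 240185.

240185 cells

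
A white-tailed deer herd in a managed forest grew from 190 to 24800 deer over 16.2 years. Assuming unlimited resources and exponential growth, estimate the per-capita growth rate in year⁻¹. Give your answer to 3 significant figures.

From N(t) = N₀·e^(rt): e^(r·16.2) = 24800/190 = 130.53.
r·16.2 = ln(130.53) = 4.8716, so r = 4.8716/16.2 = 0.30071.

0.301 per year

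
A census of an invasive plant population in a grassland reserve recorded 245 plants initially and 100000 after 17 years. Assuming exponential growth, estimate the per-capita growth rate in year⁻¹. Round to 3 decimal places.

From N(t) = N₀·e^(rt): e^(r·17) = 100000/245 = 408.16.
r·17 = ln(408.16) = 6.0117, so r = 6.0117/17 = 0.35363.

0.354 per year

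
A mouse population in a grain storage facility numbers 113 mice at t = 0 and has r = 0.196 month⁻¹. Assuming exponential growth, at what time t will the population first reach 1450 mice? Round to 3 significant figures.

Set N₀·e^(rt) = 1450: e^(0.196·t) = 1450/113 = 12.832.
0.196·t = ln(12.832) = 2.5519, so t = 2.5519/0.196 = 13.02.

13.0 months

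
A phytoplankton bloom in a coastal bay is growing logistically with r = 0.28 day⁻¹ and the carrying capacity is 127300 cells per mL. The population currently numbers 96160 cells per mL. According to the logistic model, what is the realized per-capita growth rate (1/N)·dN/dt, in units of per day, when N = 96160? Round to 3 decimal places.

0.068 per day

(1/N)·dN/dt = r(1 − N/K) = 0.28 × (1 − 96160/127300).
= 0.28 × 0.24462 = 0.068493.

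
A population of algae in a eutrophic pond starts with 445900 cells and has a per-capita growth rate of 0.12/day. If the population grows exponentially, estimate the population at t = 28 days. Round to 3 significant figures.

N(t) = N₀·e^(rt) = 445900 × e^(0.12×28) = 445900 × e^3.36.
e^3.36 ≈ 28.789, so N ≈ 445900 × 28.789 = 1.28371×10^7.

12800000 cells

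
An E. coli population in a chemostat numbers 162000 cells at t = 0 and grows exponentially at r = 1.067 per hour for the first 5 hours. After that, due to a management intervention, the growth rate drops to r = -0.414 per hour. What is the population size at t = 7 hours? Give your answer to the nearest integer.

Phase 1: N(5) = 162000·e^(1.067×5) = 162000·e^5.335 = 3.361059×10^7.
Phase 2 runs for 7 − 5 = 2 hours at r = -0.414.
N(7) = 3.361059×10^7·e^(-0.414×2) = 3.361059×10^7·e^-0.828 = 1.468521×10^7.

14685213 cells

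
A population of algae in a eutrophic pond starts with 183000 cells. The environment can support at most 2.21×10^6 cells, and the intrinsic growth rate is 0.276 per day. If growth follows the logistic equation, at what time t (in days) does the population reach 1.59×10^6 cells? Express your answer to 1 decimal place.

12.1 days

A = (K − N₀)/N₀ = (2.21×10^6 − 183000)/183000 = 11.077.
Solve 2.21×10^6/(1 + 11.077·e^(−0.276t)) = 1.59×10^6: 1 + 11.077·e^(−0.276t) = 1.3899, so e^(−0.276t) = 0.035204.
−0.276·t = ln(0.035204) = -3.3466, so t = 3.3466/0.276 = 12.125.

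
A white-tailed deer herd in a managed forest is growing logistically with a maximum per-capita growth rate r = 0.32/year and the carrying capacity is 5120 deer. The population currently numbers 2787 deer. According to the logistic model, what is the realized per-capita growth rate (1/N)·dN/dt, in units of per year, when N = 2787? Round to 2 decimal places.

0.15 per year

(1/N)·dN/dt = r(1 − N/K) = 0.32 × (1 − 2787/5120).
= 0.32 × 0.45566 = 0.14581.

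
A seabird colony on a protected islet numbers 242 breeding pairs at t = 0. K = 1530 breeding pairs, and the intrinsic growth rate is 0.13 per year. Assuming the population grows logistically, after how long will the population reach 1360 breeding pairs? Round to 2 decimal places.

28.86 years

A = (K − N₀)/N₀ = (1530 − 242)/242 = 5.3223.
Solve 1530/(1 + 5.3223·e^(−0.13t)) = 1360: 1 + 5.3223·e^(−0.13t) = 1.125, so e^(−0.13t) = 0.023486.
−0.13·t = ln(0.023486) = -3.7513, so t = 3.7513/0.13 = 28.857.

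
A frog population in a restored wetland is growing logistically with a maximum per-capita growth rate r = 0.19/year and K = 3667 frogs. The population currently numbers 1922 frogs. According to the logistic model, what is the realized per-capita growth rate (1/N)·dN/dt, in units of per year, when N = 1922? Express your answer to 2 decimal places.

(1/N)·dN/dt = r(1 − N/K) = 0.19 × (1 − 1922/3667).
= 0.19 × 0.47587 = 0.090415.

0.09 per year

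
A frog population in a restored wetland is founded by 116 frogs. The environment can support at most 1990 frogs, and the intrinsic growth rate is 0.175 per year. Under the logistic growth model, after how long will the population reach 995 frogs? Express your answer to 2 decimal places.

15.90 years

A = (K − N₀)/N₀ = (1990 − 116)/116 = 16.155.
Solve 1990/(1 + 16.155·e^(−0.175t)) = 995: 1 + 16.155·e^(−0.175t) = 2, so e^(−0.175t) = 0.0618997.
−0.175·t = ln(0.0618997) = -2.7822, so t = 2.7822/0.175 = 15.899.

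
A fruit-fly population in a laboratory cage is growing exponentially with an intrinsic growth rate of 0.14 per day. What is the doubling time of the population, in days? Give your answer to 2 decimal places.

4.95 days

Doubling time t_d = ln(2)/r = 0.6931/0.14 = 4.9511.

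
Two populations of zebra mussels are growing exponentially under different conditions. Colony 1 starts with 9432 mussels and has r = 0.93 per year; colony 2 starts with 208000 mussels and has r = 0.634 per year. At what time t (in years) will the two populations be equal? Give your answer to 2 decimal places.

Set 9432·e^(0.93t) = 208000·e^(0.634t).
e^((0.93 − 0.634)t) = 208000/9432 → e^(0.296·t) = 22.053.
0.296·t = ln(22.053) = 3.0934, so t = 3.0934/0.296 = 10.451.

10.45 years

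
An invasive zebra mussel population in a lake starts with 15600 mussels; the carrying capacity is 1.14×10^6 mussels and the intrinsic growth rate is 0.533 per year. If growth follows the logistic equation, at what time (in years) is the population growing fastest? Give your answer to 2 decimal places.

Logistic growth is fastest at N = K/2 = 570000.
A = (K − N₀)/N₀ = 72.077. Set K/(1 + A·e^(−rt)) = K/2 → A·e^(−rt) = 1.
e^(−0.533t) = 1/72.077 = 0.0138741, so t = ln(72.077)/0.533 = 4.2777/0.533 = 8.0258.

8.03 years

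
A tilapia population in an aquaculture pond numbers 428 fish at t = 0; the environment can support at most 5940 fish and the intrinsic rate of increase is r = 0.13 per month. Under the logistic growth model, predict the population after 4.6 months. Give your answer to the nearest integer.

A = (K − N₀)/N₀ = (5940 − 428)/428 = 12.879.
N(t) = K/(1 + A·e^(−rt)) = 5940/(1 + 12.879×e^(−0.13×4.6)).
e^(−0.598) = 0.54991; denominator = 1 + 12.879×0.54991 = 8.082.
N = 5940/8.082 = 734.964.

735 fish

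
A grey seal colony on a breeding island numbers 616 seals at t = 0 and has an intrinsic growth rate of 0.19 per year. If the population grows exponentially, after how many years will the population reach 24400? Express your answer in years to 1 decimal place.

Set N₀·e^(rt) = 24400: e^(0.19·t) = 24400/616 = 39.61.
0.19·t = ln(39.61) = 3.6791, so t = 3.6791/0.19 = 19.364.

19.4 years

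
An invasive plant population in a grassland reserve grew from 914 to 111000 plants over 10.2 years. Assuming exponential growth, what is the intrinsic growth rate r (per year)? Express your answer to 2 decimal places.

0.47 per year

From N(t) = N₀·e^(rt): e^(r·10.2) = 111000/914 = 121.44.
r·10.2 = ln(121.44) = 4.7995, so r = 4.7995/10.2 = 0.47053.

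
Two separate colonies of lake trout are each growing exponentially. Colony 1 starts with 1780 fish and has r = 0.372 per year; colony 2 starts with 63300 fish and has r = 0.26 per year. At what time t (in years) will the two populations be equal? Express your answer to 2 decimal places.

31.89 years

Set 1780·e^(0.372t) = 63300·e^(0.26t).
e^((0.372 − 0.26)t) = 63300/1780 → e^(0.112·t) = 35.562.
0.112·t = ln(35.562) = 3.5713, so t = 3.5713/0.112 = 31.886.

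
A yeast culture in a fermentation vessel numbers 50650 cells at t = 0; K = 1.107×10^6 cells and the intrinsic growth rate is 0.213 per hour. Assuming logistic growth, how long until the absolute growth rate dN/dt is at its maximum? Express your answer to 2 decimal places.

Logistic growth is fastest at N = K/2 = 553500.
A = (K − N₀)/N₀ = 20.856. Set K/(1 + A·e^(−rt)) = K/2 → A·e^(−rt) = 1.
e^(−0.213t) = 1/20.856 = 0.0479481, so t = ln(20.856)/0.213 = 3.0376/0.213 = 14.261.

14.26 hours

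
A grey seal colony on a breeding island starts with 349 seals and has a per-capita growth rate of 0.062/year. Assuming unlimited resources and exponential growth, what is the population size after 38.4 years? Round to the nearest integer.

N(t) = N₀·e^(rt) = 349 × e^(0.062×38.4) = 349 × e^2.381.
e^2.381 ≈ 10.814, so N ≈ 349 × 10.814 = 3773.93.

3774 seals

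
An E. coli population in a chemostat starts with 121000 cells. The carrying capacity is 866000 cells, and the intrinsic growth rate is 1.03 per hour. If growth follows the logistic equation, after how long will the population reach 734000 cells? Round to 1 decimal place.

3.4 hours

A = (K − N₀)/N₀ = (866000 − 121000)/121000 = 6.157.
Solve 866000/(1 + 6.157·e^(−1.03t)) = 734000: 1 + 6.157·e^(−1.03t) = 1.1798, so e^(−1.03t) = 0.0292083.
−1.03·t = ln(0.0292083) = -3.5333, so t = 3.5333/1.03 = 3.4304.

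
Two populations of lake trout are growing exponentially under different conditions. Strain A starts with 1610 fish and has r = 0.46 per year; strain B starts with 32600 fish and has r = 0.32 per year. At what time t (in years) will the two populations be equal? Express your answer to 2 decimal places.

21.49 years

Set 1610·e^(0.46t) = 32600·e^(0.32t).
e^((0.46 − 0.32)t) = 32600/1610 → e^(0.14·t) = 20.248.
0.14·t = ln(20.248) = 3.0081, so t = 3.0081/0.14 = 21.486.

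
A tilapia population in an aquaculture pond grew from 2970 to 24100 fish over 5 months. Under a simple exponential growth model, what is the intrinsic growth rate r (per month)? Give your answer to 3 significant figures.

From N(t) = N₀·e^(rt): e^(r·5) = 24100/2970 = 8.1145.
r·5 = ln(8.1145) = 2.0936, so r = 2.0936/5 = 0.41873.

0.419 per month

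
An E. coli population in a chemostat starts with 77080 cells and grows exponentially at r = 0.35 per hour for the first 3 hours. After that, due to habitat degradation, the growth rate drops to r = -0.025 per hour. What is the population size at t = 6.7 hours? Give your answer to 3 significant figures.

201000 cells

Phase 1: N(3) = 77080·e^(0.35×3) = 77080·e^1.05 = 220268.
Phase 2 runs for 6.7 − 3 = 3.7 hours at r = -0.025.
N(6.7) = 220268·e^(-0.025×3.7) = 220268·e^-0.0925 = 200807.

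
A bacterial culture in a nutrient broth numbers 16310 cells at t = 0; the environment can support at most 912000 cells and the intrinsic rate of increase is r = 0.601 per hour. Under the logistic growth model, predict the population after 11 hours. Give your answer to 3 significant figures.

A = (K − N₀)/N₀ = (912000 − 16310)/16310 = 54.917.
N(t) = K/(1 + A·e^(−rt)) = 912000/(1 + 54.917×e^(−0.601×11)).
e^(−6.611) = 0.0013455; denominator = 1 + 54.917×0.0013455 = 1.0739.
N = 912000/1.0739 = 849249.

849000 cells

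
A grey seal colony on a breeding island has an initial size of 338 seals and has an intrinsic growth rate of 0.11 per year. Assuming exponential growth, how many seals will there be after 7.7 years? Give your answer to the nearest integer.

788 seals

N(t) = N₀·e^(rt) = 338 × e^(0.11×7.7) = 338 × e^0.847.
e^0.847 ≈ 2.3326, so N ≈ 338 × 2.3326 = 788.432.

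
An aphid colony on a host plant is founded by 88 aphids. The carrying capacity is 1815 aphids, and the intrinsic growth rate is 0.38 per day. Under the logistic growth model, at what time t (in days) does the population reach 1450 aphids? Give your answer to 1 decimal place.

A = (K − N₀)/N₀ = (1815 − 88)/88 = 19.625.
Solve 1815/(1 + 19.625·e^(−0.38t)) = 1450: 1 + 19.625·e^(−0.38t) = 1.2517, so e^(−0.38t) = 0.0128267.
−0.38·t = ln(0.0128267) = -4.3562, so t = 4.3562/0.38 = 11.464.

11.5 days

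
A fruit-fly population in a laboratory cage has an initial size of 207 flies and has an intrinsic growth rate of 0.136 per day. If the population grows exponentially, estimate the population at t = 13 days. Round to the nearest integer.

N(t) = N₀·e^(rt) = 207 × e^(0.136×13) = 207 × e^1.768.
e^1.768 ≈ 5.8591, so N ≈ 207 × 5.8591 = 1212.84.

1213 flies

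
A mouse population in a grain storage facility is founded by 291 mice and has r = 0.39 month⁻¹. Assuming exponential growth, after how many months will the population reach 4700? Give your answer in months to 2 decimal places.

Set N₀·e^(rt) = 4700: e^(0.39·t) = 4700/291 = 16.151.
0.39·t = ln(16.151) = 2.782, so t = 2.782/0.39 = 7.1333.

7.13 months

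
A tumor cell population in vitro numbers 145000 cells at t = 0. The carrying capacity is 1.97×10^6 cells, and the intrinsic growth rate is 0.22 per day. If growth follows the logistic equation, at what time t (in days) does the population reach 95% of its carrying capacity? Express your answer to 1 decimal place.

A = (K − N₀)/N₀ = (1.97×10^6 − 145000)/145000 = 12.586.
Solve 1.97×10^6/(1 + 12.586·e^(−0.22t)) = 1.8715×10^6: 1 + 12.586·e^(−0.22t) = 1.0526, so e^(−0.22t) = 0.00418169.
−0.22·t = ln(0.00418169) = -5.477, so t = 5.477/0.22 = 24.896.

24.9 days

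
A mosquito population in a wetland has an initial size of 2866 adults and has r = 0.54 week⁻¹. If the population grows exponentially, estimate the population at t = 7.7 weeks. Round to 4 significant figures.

183300 adults

N(t) = N₀·e^(rt) = 2866 × e^(0.54×7.7) = 2866 × e^4.158.
e^4.158 ≈ 63.944, so N ≈ 2866 × 63.944 = 183262.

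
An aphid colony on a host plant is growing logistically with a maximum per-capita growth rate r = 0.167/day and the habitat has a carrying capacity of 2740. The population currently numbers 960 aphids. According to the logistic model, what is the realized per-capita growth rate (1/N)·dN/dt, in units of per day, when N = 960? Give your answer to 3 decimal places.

0.108 per day

(1/N)·dN/dt = r(1 − N/K) = 0.167 × (1 − 960/2740).
= 0.167 × 0.64964 = 0.10849.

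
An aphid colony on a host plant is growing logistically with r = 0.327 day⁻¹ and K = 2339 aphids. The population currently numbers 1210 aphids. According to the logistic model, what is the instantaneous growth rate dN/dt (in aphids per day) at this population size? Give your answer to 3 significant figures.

191 aphids per day

dN/dt = rN(1 − N/K) = 0.327 × 1210 × (1 − 1210/2339).
1 − 1210/2339 = 0.48268; dN/dt = 0.327 × 1210 × 0.48268 = 190.98.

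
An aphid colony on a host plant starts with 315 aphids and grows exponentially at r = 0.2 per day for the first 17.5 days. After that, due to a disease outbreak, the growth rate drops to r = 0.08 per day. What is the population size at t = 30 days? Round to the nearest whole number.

28355 aphids

Phase 1: N(17.5) = 315·e^(0.2×17.5) = 315·e^3.5 = 10431.4.
Phase 2 runs for 30 − 17.5 = 12.5 days at r = 0.08.
N(30) = 10431.4·e^(0.08×12.5) = 10431.4·e^1 = 28355.4.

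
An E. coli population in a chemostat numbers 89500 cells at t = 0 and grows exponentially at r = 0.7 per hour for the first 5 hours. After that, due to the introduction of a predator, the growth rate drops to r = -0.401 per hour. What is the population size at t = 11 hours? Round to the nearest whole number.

267264 cells

Phase 1: N(5) = 89500·e^(0.7×5) = 89500·e^3.5 = 2.963833×10^6.
Phase 2 runs for 11 − 5 = 6 hours at r = -0.401.
N(11) = 2.963833×10^6·e^(-0.401×6) = 2.963833×10^6·e^-2.406 = 267264.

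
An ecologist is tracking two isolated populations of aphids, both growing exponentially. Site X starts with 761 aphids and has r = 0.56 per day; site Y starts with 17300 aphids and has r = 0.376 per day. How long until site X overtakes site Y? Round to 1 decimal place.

17.0 days

Set 761·e^(0.56t) = 17300·e^(0.376t).
e^((0.56 − 0.376)t) = 17300/761 → e^(0.184·t) = 22.733.
0.184·t = ln(22.733) = 3.1238, so t = 3.1238/0.184 = 16.977.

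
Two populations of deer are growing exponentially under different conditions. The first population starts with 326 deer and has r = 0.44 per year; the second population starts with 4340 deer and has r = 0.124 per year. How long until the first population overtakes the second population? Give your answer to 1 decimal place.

Set 326·e^(0.44t) = 4340·e^(0.124t).
e^((0.44 − 0.124)t) = 4340/326 → e^(0.316·t) = 13.313.
0.316·t = ln(13.313) = 2.5887, so t = 2.5887/0.316 = 8.1922.

8.2 years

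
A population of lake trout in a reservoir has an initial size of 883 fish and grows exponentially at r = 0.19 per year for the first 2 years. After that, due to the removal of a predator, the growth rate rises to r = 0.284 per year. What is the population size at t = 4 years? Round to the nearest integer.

2279 fish

Phase 1: N(2) = 883·e^(0.19×2) = 883·e^0.38 = 1291.2.
Phase 2 runs for 4 − 2 = 2 years at r = 0.284.
N(4) = 1291.2·e^(0.284×2) = 1291.2·e^0.568 = 2278.62.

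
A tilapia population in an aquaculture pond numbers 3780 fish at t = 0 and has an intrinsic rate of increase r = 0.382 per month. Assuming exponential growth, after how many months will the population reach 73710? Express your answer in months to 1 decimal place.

7.8 months

Set N₀·e^(rt) = 73710: e^(0.382·t) = 73710/3780 = 19.5.
0.382·t = ln(19.5) = 2.9704, so t = 2.9704/0.382 = 7.776.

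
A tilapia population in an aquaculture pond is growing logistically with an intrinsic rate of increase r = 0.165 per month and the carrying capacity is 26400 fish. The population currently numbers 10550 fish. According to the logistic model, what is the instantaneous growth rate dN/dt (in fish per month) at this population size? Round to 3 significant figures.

dN/dt = rN(1 − N/K) = 0.165 × 10550 × (1 − 10550/26400).
1 − 10550/26400 = 0.60038; dN/dt = 0.165 × 10550 × 0.60038 = 1045.1.

1050 fish per month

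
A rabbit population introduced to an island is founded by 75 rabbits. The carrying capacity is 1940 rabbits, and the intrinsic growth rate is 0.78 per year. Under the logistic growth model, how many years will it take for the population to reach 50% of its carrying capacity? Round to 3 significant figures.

4.12 years

A = (K − N₀)/N₀ = (1940 − 75)/75 = 24.867.
Solve 1940/(1 + 24.867·e^(−0.78t)) = 970: 1 + 24.867·e^(−0.78t) = 2, so e^(−0.78t) = 0.0402145.
−0.78·t = ln(0.0402145) = -3.2135, so t = 3.2135/0.78 = 4.1199.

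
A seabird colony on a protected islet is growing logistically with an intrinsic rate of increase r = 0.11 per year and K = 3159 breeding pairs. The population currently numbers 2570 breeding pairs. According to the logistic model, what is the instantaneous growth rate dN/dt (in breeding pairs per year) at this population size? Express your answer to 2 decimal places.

52.71 breeding pairs per year

dN/dt = rN(1 − N/K) = 0.11 × 2570 × (1 − 2570/3159).
1 − 2570/3159 = 0.18645; dN/dt = 0.11 × 2570 × 0.18645 = 52.71.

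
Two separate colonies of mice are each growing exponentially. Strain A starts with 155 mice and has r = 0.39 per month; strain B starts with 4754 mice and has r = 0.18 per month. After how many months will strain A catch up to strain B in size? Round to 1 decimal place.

Set 155·e^(0.39t) = 4754·e^(0.18t).
e^((0.39 − 0.18)t) = 4754/155 → e^(0.21·t) = 30.671.
0.21·t = ln(30.671) = 3.4233, so t = 3.4233/0.21 = 16.302.

16.3 months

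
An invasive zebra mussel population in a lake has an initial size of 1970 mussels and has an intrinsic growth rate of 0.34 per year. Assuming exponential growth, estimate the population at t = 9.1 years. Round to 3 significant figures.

43500 mussels

N(t) = N₀·e^(rt) = 1970 × e^(0.34×9.1) = 1970 × e^3.094.
e^3.094 ≈ 22.065, so N ≈ 1970 × 22.065 = 43468.4.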